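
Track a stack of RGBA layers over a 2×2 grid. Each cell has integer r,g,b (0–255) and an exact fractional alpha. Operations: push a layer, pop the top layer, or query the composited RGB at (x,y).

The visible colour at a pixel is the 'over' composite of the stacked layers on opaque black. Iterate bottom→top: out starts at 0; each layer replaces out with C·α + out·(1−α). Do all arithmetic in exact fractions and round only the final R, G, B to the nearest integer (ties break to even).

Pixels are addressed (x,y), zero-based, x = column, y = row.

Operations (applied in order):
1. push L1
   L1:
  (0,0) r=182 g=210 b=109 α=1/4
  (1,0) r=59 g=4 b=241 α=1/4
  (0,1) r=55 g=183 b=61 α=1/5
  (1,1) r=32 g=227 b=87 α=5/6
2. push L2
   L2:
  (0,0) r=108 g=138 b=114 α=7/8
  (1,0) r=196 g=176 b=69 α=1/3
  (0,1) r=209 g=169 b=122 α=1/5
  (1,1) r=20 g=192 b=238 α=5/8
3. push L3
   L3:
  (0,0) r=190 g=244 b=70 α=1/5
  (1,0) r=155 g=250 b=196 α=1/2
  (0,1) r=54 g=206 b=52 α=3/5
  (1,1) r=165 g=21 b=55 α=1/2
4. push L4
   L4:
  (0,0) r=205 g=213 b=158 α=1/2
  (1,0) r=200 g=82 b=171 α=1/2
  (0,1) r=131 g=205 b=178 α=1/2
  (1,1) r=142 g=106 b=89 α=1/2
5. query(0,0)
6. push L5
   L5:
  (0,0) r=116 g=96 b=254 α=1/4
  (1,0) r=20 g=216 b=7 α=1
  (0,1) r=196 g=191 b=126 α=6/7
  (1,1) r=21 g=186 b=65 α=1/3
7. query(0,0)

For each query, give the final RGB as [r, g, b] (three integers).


query (0,0) [L1,L2,L3,L4] — begin 0,0,0
L1 α=1/4: [91/2, 105/2, 109/4]
L2 α=7/8: [1603/16, 2037/16, 3301/32]
L3 α=1/5: [2363/20, 3013/20, 3861/40]
L4 α=1/2: [6463/40, 7273/40, 10181/80]
= [162, 182, 127]

at x=0,y=0 over L1,L2,L3,L4,L5:
after L1 α=1/4: [91/2, 105/2, 109/4]
after L2 α=7/8: [1603/16, 2037/16, 3301/32]
after L3 α=1/5: [2363/20, 3013/20, 3861/40]
after L4 α=1/2: [6463/40, 7273/40, 10181/80]
after L5 α=1/4: [24029/160, 25659/160, 50863/320]
rounded: [150, 160, 159]


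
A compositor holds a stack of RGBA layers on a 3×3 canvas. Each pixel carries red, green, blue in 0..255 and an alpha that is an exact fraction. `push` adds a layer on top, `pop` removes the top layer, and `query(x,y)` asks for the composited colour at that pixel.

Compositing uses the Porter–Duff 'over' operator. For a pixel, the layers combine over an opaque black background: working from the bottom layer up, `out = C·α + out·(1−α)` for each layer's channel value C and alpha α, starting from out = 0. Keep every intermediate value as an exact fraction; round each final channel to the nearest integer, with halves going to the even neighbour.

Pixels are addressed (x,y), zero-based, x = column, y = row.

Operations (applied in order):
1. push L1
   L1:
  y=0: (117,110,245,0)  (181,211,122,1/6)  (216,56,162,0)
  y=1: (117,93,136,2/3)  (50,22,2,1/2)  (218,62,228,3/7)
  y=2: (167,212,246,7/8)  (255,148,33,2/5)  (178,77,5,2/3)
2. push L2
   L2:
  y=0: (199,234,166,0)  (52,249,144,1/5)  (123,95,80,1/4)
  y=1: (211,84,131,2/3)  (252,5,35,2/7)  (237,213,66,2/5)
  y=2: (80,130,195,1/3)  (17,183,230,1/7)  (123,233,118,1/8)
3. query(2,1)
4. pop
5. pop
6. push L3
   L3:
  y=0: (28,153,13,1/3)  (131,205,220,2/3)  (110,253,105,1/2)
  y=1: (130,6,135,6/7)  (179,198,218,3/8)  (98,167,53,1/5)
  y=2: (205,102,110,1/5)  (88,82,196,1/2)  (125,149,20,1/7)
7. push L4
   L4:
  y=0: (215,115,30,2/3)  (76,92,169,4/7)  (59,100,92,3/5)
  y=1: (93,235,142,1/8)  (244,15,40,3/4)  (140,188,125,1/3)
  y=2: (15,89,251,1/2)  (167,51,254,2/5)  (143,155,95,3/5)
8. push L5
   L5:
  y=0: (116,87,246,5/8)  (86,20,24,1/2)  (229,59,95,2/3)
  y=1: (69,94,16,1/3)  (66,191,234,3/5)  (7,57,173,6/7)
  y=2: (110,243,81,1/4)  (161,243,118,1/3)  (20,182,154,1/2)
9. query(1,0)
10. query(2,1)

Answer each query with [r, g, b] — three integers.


query (2,1) [L1,L2] — begin 0,0,0
after L1 α=3/7: [654/7, 186/7, 684/7]
after L2 α=2/5: [1056/7, 708/7, 2976/35]
= [151, 101, 85]

at x=1,y=0 over L3,L4,L5:
+L3 (α=2/3) → [262/3, 410/3, 440/3]
+L4 (α=4/7) → [566/7, 778/7, 1116/7]
+L5 (α=1/2) → [584/7, 459/7, 642/7]
rounded: [83, 66, 92]

query (2,1) [L3,L4,L5] — begin 0,0,0
after L3 α=1/5: [98/5, 167/5, 53/5]
after L4 α=1/3: [896/15, 1274/15, 731/15]
after L5 α=6/7: [218/15, 6404/105, 16301/105]
rounded: [15, 61, 155]


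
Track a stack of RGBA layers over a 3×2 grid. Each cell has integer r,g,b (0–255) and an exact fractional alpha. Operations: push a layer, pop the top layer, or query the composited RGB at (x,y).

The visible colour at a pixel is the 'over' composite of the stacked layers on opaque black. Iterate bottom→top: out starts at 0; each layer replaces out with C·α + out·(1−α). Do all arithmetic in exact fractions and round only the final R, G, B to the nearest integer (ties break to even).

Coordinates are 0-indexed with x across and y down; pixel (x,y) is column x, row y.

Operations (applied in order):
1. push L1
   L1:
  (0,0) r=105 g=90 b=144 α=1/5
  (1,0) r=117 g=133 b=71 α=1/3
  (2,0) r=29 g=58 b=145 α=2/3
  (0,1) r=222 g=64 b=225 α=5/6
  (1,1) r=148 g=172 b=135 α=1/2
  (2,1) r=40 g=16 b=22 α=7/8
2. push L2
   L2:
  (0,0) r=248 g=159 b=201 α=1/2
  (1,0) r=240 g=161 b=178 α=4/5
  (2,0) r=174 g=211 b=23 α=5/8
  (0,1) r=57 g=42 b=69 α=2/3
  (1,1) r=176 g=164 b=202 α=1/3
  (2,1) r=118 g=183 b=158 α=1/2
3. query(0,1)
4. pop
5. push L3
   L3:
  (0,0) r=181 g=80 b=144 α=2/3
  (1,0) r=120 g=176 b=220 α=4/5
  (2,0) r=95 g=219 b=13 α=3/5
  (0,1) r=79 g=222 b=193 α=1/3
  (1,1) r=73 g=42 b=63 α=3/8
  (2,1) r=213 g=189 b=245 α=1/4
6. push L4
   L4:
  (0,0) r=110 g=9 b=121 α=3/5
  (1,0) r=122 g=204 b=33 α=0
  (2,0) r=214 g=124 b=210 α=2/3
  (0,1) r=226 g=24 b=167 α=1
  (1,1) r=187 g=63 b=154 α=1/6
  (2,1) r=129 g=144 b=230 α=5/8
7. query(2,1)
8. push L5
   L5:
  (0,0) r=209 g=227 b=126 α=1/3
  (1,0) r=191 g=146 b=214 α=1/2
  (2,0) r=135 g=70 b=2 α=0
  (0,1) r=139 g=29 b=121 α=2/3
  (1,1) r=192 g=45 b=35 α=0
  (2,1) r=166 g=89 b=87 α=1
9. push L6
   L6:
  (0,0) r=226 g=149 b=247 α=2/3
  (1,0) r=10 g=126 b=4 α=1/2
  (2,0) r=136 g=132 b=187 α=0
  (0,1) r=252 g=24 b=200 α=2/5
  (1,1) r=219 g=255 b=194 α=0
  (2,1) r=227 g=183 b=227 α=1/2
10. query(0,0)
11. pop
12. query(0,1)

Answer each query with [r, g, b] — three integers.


at x=0,y=1 over L1,L2:
+L1 (α=5/6) → [185, 160/3, 375/2]
+L2 (α=2/3) → [299/3, 412/9, 217/2]
= [100, 46, 108]

at x=2,y=1 over L1,L3,L4:
L1 α=7/8: [35, 14, 77/4]
L3 α=1/4: [159/2, 231/4, 1211/16]
L4 α=5/8: [1767/16, 3573/32, 22033/128]
= [110, 112, 172]

(0,0) stack=L1,L3,L4,L5,L6; from [0,0,0]:
+L1 (α=1/5) → [21, 18, 144/5]
+L3 (α=2/3) → [383/3, 178/3, 528/5]
+L4 (α=3/5) → [1756/15, 437/15, 2871/25]
+L5 (α=1/3) → [6647/45, 4279/45, 2964/25]
+L6 (α=2/3) → [26987/135, 17689/135, 15314/75]
rounded: [200, 131, 204]

(0,1) stack=L1,L3,L4,L5; from [0,0,0]:
L1 α=5/6: [185, 160/3, 375/2]
L3 α=1/3: [449/3, 986/9, 568/3]
L4 α=1: [226, 24, 167]
L5 α=2/3: [168, 82/3, 409/3]
rounded: [168, 27, 136]


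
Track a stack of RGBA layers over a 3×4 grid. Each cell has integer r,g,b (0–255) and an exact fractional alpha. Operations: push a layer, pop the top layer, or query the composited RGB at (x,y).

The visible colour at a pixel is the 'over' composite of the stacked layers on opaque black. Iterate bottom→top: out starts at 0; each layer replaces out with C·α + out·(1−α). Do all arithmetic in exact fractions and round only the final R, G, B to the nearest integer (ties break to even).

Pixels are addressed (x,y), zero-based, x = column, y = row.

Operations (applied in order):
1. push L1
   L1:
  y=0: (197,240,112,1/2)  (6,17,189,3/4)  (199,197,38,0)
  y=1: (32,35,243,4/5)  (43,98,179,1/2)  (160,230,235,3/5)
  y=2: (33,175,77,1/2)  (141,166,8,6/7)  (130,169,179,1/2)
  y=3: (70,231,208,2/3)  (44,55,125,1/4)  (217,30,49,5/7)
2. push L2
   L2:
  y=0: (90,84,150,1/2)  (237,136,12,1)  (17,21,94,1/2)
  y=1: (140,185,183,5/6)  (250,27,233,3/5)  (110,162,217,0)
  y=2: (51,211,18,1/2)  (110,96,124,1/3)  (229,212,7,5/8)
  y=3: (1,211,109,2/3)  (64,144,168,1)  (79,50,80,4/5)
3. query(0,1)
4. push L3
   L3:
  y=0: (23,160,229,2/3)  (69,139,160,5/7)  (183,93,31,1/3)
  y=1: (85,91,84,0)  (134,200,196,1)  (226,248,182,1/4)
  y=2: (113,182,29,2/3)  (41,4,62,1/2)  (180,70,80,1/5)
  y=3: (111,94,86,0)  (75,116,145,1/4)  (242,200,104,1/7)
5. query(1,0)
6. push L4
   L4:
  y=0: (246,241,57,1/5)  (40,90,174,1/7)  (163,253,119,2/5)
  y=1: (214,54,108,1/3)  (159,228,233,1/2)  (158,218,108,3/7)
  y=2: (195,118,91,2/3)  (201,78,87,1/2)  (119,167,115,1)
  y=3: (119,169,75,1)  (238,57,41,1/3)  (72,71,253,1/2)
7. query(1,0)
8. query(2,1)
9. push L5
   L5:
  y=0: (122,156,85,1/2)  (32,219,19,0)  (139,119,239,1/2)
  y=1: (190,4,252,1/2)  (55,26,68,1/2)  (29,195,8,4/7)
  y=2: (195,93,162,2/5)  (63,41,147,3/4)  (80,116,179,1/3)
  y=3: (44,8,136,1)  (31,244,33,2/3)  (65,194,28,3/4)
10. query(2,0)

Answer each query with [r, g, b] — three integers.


query (0,1) [L1,L2] — begin 0,0,0
after L1 α=4/5: [128/5, 28, 972/5]
after L2 α=5/6: [1814/15, 953/6, 1849/10]
= [121, 159, 185]

(1,0) stack=L1,L2,L3; from [0,0,0]:
after L1 α=3/4: [9/2, 51/4, 567/4]
after L2 α=1: [237, 136, 12]
after L3 α=5/7: [117, 967/7, 824/7]
= [117, 138, 118]

at x=1,y=0 over L1,L2,L3,L4:
after L1 α=3/4: [9/2, 51/4, 567/4]
after L2 α=1: [237, 136, 12]
after L3 α=5/7: [117, 967/7, 824/7]
after L4 α=1/7: [106, 6432/49, 6162/49]
→ [106, 131, 126]

(2,1) stack=L1,L2,L3,L4; from [0,0,0]:
L1 α=3/5: [96, 138, 141]
L2 α=0: [96, 138, 141]
L3 α=1/4: [257/2, 331/2, 605/4]
L4 α=3/7: [988/7, 188, 929/7]
rounded: [141, 188, 133]

query (2,0) [L1,L2,L3,L4,L5] — begin 0,0,0
L1 α=0: [0, 0, 0]
L2 α=1/2: [17/2, 21/2, 47]
L3 α=1/3: [200/3, 38, 125/3]
L4 α=2/5: [526/5, 124, 363/5]
L5 α=1/2: [1221/10, 243/2, 779/5]
→ [122, 122, 156]


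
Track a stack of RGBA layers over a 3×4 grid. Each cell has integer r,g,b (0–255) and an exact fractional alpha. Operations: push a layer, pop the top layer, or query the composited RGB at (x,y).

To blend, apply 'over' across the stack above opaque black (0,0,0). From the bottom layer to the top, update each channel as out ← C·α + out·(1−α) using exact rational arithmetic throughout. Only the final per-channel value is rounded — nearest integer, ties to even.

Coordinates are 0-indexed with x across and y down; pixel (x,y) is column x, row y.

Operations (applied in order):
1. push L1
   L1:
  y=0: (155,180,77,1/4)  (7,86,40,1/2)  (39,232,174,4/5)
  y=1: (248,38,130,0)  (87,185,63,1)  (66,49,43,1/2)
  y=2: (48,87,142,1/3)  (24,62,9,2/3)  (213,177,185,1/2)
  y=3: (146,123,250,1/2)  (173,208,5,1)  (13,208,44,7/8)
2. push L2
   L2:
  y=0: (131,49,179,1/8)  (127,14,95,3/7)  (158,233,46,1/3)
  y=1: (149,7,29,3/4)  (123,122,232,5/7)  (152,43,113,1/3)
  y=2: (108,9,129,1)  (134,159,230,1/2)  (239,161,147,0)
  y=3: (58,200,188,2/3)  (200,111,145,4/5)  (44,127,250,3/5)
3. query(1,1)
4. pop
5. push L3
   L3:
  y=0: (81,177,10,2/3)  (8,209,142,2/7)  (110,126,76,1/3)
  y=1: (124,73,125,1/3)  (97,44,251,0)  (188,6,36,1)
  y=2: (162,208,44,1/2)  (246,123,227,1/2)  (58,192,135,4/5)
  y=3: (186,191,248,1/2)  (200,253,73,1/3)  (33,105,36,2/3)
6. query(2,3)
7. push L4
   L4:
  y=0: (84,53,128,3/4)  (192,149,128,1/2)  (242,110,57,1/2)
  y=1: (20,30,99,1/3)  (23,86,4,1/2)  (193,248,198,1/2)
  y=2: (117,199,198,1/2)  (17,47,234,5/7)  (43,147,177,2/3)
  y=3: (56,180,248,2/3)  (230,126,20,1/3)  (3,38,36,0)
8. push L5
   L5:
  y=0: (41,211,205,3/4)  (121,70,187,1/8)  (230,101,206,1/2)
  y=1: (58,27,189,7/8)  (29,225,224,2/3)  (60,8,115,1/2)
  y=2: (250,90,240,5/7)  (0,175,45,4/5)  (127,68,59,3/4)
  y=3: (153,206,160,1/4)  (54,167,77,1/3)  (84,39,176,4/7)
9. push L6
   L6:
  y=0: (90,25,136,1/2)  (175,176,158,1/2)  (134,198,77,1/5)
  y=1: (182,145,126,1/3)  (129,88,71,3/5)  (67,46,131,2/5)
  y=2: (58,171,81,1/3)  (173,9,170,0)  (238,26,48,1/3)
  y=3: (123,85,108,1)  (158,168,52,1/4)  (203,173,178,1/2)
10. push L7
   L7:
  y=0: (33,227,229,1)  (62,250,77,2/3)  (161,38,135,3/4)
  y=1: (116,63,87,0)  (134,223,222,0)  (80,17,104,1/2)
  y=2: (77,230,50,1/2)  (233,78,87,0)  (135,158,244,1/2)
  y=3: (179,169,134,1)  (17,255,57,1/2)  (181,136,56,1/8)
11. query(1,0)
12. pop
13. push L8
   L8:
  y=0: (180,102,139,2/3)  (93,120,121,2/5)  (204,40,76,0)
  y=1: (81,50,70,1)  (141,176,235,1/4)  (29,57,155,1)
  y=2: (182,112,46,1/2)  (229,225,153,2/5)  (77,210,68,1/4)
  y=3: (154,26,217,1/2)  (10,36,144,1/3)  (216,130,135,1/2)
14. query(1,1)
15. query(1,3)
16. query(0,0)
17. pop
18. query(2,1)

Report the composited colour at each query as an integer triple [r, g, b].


(1,1) stack=L1,L2; from [0,0,0]:
L1 α=1: [87, 185, 63]
L2 α=5/7: [789/7, 140, 1286/7]
→ [113, 140, 184]

(2,3) stack=L1,L3; from [0,0,0]:
L1 α=7/8: [91/8, 182, 77/2]
L3 α=2/3: [619/24, 392/3, 221/6]
rounded: [26, 131, 37]

at x=1,y=0 over L1,L3,L4,L5,L6,L7:
after L1 α=1/2: [7/2, 43, 20]
after L3 α=2/7: [67/14, 633/7, 384/7]
after L4 α=1/2: [2755/28, 838/7, 640/7]
after L5 α=1/8: [3239/32, 227/2, 827/8]
after L6 α=1/2: [8839/64, 579/4, 2091/16]
after L7 α=2/3: [16775/192, 2579/12, 4555/48]
→ [87, 215, 95]

at x=1,y=1 over L1,L3,L4,L5,L6,L8:
L1 α=1: [87, 185, 63]
L3 α=0: [87, 185, 63]
L4 α=1/2: [55, 271/2, 67/2]
L5 α=2/3: [113/3, 1171/6, 321/2]
L6 α=3/5: [1387/15, 1963/15, 534/5]
L8 α=1/4: [523/5, 2843/20, 2777/20]
rounded: [105, 142, 139]

at x=1,y=3 over L1,L3,L4,L5,L6,L8:
L1 α=1: [173, 208, 5]
L3 α=1/3: [182, 223, 83/3]
L4 α=1/3: [198, 572/3, 226/9]
L5 α=1/3: [150, 1645/9, 1145/27]
L6 α=1/4: [152, 2149/12, 1613/36]
L8 α=1/3: [314/3, 2365/18, 4205/54]
= [105, 131, 78]

at x=0,y=0 over L1,L3,L4,L5,L6,L8:
after L1 α=1/4: [155/4, 45, 77/4]
after L3 α=2/3: [803/12, 133, 157/12]
after L4 α=3/4: [3827/48, 73, 4765/48]
after L5 α=3/4: [9731/192, 353/2, 34285/192]
after L6 α=1/2: [27011/384, 403/4, 60397/384]
after L8 α=2/3: [165251/1152, 1219/12, 167149/1152]
= [143, 102, 145]

query (2,1) [L1,L3,L4,L5,L6] — begin 0,0,0
+L1 (α=1/2) → [33, 49/2, 43/2]
+L3 (α=1) → [188, 6, 36]
+L4 (α=1/2) → [381/2, 127, 117]
+L5 (α=1/2) → [501/4, 135/2, 116]
+L6 (α=2/5) → [2039/20, 589/10, 122]
rounded: [102, 59, 122]


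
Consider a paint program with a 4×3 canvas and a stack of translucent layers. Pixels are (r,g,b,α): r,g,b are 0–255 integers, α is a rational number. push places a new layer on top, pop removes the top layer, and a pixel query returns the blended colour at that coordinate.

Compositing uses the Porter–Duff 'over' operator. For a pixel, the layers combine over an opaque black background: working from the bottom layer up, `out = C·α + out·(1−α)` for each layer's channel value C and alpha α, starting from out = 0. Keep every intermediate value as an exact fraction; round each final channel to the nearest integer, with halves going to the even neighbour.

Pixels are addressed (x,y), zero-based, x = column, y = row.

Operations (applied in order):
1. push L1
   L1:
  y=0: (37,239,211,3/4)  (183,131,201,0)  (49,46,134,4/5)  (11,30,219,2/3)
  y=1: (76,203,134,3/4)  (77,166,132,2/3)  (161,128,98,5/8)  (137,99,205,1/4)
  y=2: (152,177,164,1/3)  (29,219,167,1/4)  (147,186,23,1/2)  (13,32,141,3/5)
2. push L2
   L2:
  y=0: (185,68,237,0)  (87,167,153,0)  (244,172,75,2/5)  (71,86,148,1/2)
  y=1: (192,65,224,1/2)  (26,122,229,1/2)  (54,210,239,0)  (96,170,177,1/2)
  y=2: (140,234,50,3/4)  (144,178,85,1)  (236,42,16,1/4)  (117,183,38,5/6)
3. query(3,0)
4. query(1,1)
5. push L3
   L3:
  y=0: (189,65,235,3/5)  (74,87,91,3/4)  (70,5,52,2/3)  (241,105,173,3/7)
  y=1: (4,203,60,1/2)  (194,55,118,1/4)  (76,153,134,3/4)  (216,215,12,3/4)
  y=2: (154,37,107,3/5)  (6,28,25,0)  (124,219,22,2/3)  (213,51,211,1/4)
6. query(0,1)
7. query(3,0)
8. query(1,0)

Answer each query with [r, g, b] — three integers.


(3,0) stack=L1,L2; from [0,0,0]:
after L1 α=2/3: [22/3, 20, 146]
after L2 α=1/2: [235/6, 53, 147]
→ [39, 53, 147]

query (1,1) [L1,L2] — begin 0,0,0
+L1 (α=2/3) → [154/3, 332/3, 88]
+L2 (α=1/2) → [116/3, 349/3, 317/2]
rounded: [39, 116, 158]

query (0,1) [L1,L2,L3] — begin 0,0,0
L1 α=3/4: [57, 609/4, 201/2]
L2 α=1/2: [249/2, 869/8, 649/4]
L3 α=1/2: [257/4, 2493/16, 889/8]
→ [64, 156, 111]

at x=3,y=0 over L1,L2,L3:
after L1 α=2/3: [22/3, 20, 146]
after L2 α=1/2: [235/6, 53, 147]
after L3 α=3/7: [377/3, 527/7, 1107/7]
→ [126, 75, 158]

query (1,0) [L1,L2,L3] — begin 0,0,0
+L1 (α=0) → [0, 0, 0]
+L2 (α=0) → [0, 0, 0]
+L3 (α=3/4) → [111/2, 261/4, 273/4]
= [56, 65, 68]


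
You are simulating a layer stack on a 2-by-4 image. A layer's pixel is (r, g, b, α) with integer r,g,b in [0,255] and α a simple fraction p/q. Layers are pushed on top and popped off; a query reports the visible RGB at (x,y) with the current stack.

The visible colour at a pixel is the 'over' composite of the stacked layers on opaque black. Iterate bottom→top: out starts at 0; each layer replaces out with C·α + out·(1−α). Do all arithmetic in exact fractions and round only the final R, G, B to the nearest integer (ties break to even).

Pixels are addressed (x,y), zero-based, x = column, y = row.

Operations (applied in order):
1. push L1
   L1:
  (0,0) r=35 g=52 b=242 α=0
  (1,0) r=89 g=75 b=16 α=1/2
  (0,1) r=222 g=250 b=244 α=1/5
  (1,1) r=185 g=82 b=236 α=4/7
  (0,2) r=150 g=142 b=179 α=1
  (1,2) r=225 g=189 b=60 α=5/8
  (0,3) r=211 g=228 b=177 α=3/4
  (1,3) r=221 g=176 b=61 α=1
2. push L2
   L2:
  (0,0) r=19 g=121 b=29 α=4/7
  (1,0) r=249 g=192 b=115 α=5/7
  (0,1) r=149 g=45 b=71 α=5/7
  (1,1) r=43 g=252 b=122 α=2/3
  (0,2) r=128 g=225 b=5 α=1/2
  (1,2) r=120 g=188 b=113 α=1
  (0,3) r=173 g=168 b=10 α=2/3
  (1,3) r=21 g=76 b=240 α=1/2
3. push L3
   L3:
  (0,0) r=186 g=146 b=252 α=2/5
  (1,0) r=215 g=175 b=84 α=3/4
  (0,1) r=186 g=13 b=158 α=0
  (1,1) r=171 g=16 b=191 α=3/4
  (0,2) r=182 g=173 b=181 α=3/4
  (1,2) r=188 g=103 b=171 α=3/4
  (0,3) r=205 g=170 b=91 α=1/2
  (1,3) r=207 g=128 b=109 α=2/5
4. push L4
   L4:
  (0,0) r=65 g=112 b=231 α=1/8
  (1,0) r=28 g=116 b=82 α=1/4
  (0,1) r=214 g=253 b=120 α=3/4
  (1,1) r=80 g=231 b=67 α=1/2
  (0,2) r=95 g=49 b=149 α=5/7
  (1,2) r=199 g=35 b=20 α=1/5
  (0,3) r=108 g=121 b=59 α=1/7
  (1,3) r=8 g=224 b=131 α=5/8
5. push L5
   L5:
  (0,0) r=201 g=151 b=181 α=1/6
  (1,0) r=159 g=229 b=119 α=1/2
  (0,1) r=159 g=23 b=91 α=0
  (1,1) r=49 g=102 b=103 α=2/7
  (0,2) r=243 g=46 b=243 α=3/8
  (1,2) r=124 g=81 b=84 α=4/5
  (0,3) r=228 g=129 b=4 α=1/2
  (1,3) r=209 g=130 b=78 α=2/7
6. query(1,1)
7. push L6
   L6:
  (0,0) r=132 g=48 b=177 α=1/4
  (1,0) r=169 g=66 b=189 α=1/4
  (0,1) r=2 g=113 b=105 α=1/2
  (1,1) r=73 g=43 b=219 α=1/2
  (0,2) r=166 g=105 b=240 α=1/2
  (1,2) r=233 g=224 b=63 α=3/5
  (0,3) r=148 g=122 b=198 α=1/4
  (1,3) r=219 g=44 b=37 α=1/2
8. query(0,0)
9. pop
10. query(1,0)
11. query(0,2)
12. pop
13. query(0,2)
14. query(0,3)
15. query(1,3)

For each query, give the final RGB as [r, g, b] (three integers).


(1,1) stack=L1,L2,L3,L4,L5; from [0,0,0]:
after L1 α=4/7: [740/7, 328/7, 944/7]
after L2 α=2/3: [1342/21, 3856/21, 884/7]
after L3 α=3/4: [12115/84, 1216/21, 4895/28]
after L4 α=1/2: [18835/168, 6067/42, 6771/56]
after L5 α=2/7: [110639/1176, 38903/294, 45391/392]
rounded: [94, 132, 116]

query (0,0) [L1,L2,L3,L4,L5,L6] — begin 0,0,0
after L1 α=0: [0, 0, 0]
after L2 α=4/7: [76/7, 484/7, 116/7]
after L3 α=2/5: [2832/35, 3496/35, 3876/35]
after L4 α=1/8: [3157/40, 507/5, 5031/40]
after L5 α=1/6: [4765/48, 329/3, 6479/48]
after L6 α=1/4: [6877/64, 377/4, 9311/64]
rounded: [107, 94, 145]

at x=1,y=0 over L1,L2,L3,L4,L5:
L1 α=1/2: [89/2, 75/2, 8]
L2 α=5/7: [1334/7, 1035/7, 591/7]
L3 α=3/4: [5849/28, 2355/14, 2355/28]
L4 α=1/4: [18331/112, 8689/56, 9361/112]
L5 α=1/2: [36139/224, 21513/112, 22689/224]
= [161, 192, 101]

at x=0,y=2 over L1,L2,L3,L4,L5:
L1 α=1: [150, 142, 179]
L2 α=1/2: [139, 367/2, 92]
L3 α=3/4: [685/4, 1405/8, 635/4]
L4 α=5/7: [1635/14, 2385/28, 2125/14]
L5 α=3/8: [18381/112, 15789/224, 20831/112]
= [164, 70, 186]

query (0,2) [L1,L2,L3,L4] — begin 0,0,0
after L1 α=1: [150, 142, 179]
after L2 α=1/2: [139, 367/2, 92]
after L3 α=3/4: [685/4, 1405/8, 635/4]
after L4 α=5/7: [1635/14, 2385/28, 2125/14]
→ [117, 85, 152]

at x=0,y=3 over L1,L2,L3,L4:
L1 α=3/4: [633/4, 171, 531/4]
L2 α=2/3: [2017/12, 169, 611/12]
L3 α=1/2: [4477/24, 339/2, 1703/24]
L4 α=1/7: [4909/28, 1138/7, 277/4]
→ [175, 163, 69]

at x=1,y=3 over L1,L2,L3,L4:
+L1 (α=1) → [221, 176, 61]
+L2 (α=1/2) → [121, 126, 301/2]
+L3 (α=2/5) → [777/5, 634/5, 1339/10]
+L4 (α=5/8) → [2531/40, 3751/20, 10567/80]
= [63, 188, 132]


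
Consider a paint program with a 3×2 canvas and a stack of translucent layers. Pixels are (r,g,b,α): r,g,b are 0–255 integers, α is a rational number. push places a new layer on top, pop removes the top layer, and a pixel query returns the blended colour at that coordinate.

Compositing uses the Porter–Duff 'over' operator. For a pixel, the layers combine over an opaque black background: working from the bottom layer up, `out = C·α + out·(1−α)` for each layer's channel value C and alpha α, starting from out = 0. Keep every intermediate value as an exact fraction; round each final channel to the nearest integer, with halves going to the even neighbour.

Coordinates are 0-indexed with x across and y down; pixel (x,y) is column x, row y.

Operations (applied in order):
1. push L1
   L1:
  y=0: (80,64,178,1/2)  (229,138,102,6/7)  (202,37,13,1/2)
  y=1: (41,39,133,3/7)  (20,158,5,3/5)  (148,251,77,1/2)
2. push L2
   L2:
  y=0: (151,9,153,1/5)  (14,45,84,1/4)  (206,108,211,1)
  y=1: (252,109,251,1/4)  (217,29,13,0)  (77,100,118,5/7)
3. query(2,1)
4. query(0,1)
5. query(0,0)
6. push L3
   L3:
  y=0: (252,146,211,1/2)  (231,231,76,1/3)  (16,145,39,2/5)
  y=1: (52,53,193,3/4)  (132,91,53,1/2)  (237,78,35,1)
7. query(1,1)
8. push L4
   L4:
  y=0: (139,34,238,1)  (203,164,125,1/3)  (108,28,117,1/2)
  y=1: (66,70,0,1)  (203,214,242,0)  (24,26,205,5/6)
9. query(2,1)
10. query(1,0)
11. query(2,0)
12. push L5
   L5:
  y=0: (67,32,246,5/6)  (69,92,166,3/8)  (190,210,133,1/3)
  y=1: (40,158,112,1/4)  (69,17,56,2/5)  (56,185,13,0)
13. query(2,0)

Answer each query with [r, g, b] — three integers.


(2,1) stack=L1,L2; from [0,0,0]:
+L1 (α=1/2) → [74, 251/2, 77/2]
+L2 (α=5/7) → [533/7, 751/7, 667/7]
= [76, 107, 95]

query (0,1) [L1,L2] — begin 0,0,0
+L1 (α=3/7) → [123/7, 117/7, 57]
+L2 (α=1/4) → [2133/28, 557/14, 211/2]
= [76, 40, 106]

query (0,0) [L1,L2] — begin 0,0,0
+L1 (α=1/2) → [40, 32, 89]
+L2 (α=1/5) → [311/5, 137/5, 509/5]
→ [62, 27, 102]

query (1,1) [L1,L2,L3] — begin 0,0,0
+L1 (α=3/5) → [12, 474/5, 3]
+L2 (α=0) → [12, 474/5, 3]
+L3 (α=1/2) → [72, 929/10, 28]
= [72, 93, 28]

query (2,1) [L1,L2,L3,L4] — begin 0,0,0
L1 α=1/2: [74, 251/2, 77/2]
L2 α=5/7: [533/7, 751/7, 667/7]
L3 α=1: [237, 78, 35]
L4 α=5/6: [119/2, 104/3, 530/3]
→ [60, 35, 177]

(1,0) stack=L1,L2,L3,L4; from [0,0,0]:
after L1 α=6/7: [1374/7, 828/7, 612/7]
after L2 α=1/4: [1055/7, 2799/28, 606/7]
after L3 α=1/3: [3727/21, 2011/14, 1744/21]
after L4 α=1/3: [11717/63, 1053/7, 6113/63]
→ [186, 150, 97]

query (2,0) [L1,L2,L3,L4] — begin 0,0,0
L1 α=1/2: [101, 37/2, 13/2]
L2 α=1: [206, 108, 211]
L3 α=2/5: [130, 614/5, 711/5]
L4 α=1/2: [119, 377/5, 648/5]
→ [119, 75, 130]

query (2,0) [L1,L2,L3,L4,L5] — begin 0,0,0
+L1 (α=1/2) → [101, 37/2, 13/2]
+L2 (α=1) → [206, 108, 211]
+L3 (α=2/5) → [130, 614/5, 711/5]
+L4 (α=1/2) → [119, 377/5, 648/5]
+L5 (α=1/3) → [428/3, 1804/15, 1961/15]
→ [143, 120, 131]


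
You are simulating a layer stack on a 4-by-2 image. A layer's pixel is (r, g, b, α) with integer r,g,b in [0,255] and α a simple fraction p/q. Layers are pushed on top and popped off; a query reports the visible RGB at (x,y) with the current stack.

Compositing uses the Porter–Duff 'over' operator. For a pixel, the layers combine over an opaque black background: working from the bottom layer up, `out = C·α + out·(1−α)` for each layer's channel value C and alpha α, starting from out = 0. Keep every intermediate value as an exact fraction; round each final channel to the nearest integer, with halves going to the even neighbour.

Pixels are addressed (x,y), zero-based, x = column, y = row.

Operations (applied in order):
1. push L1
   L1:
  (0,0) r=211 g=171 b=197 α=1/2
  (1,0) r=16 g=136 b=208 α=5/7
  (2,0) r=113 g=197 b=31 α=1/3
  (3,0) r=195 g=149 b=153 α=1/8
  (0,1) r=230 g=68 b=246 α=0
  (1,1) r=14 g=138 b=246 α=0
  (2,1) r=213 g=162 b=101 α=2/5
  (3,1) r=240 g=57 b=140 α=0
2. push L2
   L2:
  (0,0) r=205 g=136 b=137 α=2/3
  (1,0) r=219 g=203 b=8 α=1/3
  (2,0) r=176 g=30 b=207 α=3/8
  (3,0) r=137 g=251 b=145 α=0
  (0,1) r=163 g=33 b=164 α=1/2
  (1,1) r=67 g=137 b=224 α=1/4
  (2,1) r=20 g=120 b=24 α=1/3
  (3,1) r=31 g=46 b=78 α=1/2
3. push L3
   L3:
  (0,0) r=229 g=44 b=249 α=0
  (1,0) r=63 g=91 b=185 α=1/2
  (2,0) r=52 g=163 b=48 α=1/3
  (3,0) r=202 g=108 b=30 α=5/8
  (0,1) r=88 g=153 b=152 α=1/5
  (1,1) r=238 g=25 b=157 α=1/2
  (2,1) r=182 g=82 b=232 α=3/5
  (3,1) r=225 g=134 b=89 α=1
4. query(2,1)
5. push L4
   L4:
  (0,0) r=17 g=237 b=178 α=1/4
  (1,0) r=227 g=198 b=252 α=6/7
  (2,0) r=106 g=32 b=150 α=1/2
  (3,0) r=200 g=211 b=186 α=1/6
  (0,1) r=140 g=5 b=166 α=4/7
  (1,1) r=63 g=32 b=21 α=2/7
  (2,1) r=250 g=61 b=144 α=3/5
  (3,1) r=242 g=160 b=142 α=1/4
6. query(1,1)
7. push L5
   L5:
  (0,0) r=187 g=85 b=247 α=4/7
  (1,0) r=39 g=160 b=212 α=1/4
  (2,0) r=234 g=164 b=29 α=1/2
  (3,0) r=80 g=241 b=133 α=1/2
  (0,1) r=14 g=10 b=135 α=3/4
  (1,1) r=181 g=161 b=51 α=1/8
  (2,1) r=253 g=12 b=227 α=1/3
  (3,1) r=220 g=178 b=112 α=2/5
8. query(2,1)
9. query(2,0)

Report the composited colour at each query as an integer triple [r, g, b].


(2,1) stack=L1,L2,L3; from [0,0,0]:
L1 α=2/5: [426/5, 324/5, 202/5]
L2 α=1/3: [952/15, 416/5, 524/15]
L3 α=3/5: [10094/75, 2062/25, 11488/75]
rounded: [135, 82, 153]

(1,1) stack=L1,L2,L3,L4; from [0,0,0]:
after L1 α=0: [0, 0, 0]
after L2 α=1/4: [67/4, 137/4, 56]
after L3 α=1/2: [1019/8, 237/8, 213/2]
after L4 α=2/7: [6103/56, 1697/56, 1149/14]
→ [109, 30, 82]

query (2,1) [L1,L2,L3,L4,L5] — begin 0,0,0
L1 α=2/5: [426/5, 324/5, 202/5]
L2 α=1/3: [952/15, 416/5, 524/15]
L3 α=3/5: [10094/75, 2062/25, 11488/75]
L4 α=3/5: [76438/375, 8699/125, 55376/375]
L5 α=1/3: [247751/1125, 18898/375, 195877/1125]
rounded: [220, 50, 174]

query (2,0) [L1,L2,L3,L4,L5] — begin 0,0,0
after L1 α=1/3: [113/3, 197/3, 31/3]
after L2 α=3/8: [2149/24, 1255/24, 1009/12]
after L3 α=1/3: [2773/36, 3211/36, 1297/18]
after L4 α=1/2: [6589/72, 4363/72, 3997/36]
after L5 α=1/2: [23437/144, 16171/144, 5041/72]
= [163, 112, 70]


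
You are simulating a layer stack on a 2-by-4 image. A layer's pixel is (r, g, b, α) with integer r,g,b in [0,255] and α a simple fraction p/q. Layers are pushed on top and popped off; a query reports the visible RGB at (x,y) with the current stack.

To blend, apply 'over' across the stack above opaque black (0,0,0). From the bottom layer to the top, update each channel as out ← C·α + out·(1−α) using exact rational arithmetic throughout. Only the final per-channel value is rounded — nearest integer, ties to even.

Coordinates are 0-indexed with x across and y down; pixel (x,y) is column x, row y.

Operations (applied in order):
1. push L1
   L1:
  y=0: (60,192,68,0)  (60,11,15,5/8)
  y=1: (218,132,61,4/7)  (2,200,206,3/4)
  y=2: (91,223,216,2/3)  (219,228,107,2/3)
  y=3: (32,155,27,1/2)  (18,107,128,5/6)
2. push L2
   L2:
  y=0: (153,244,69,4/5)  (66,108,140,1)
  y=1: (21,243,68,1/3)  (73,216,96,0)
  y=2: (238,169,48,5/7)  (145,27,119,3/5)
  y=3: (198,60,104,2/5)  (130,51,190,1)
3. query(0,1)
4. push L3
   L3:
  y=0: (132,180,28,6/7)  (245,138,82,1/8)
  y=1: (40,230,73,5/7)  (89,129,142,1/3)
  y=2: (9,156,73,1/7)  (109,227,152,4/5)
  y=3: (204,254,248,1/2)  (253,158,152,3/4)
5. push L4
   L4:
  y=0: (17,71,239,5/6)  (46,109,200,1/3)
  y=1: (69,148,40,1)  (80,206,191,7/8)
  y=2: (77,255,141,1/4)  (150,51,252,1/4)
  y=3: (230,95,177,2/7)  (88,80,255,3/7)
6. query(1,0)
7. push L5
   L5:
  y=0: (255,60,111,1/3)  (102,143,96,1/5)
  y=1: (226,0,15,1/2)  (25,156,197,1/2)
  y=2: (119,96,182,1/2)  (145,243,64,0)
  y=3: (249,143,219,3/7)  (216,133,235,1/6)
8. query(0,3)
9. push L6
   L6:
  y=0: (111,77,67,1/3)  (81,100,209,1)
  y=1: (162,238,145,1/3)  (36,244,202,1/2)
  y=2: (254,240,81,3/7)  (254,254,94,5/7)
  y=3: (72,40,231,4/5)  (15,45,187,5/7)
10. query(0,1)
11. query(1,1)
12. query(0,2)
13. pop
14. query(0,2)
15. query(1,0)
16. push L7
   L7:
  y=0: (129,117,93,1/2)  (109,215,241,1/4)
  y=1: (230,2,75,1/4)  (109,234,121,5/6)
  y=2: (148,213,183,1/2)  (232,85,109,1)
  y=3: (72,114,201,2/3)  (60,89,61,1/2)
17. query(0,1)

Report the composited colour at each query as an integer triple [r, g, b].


(0,1) stack=L1,L2; from [0,0,0]:
L1 α=4/7: [872/7, 528/7, 244/7]
L2 α=1/3: [1891/21, 919/7, 964/21]
→ [90, 131, 46]

(1,0) stack=L1,L2,L3,L4; from [0,0,0]:
after L1 α=5/8: [75/2, 55/8, 75/8]
after L2 α=1: [66, 108, 140]
after L3 α=1/8: [707/8, 447/4, 531/4]
after L4 α=1/3: [297/4, 665/6, 931/6]
rounded: [74, 111, 155]

query (0,3) [L1,L2,L3,L4,L5] — begin 0,0,0
L1 α=1/2: [16, 155/2, 27/2]
L2 α=2/5: [444/5, 141/2, 497/10]
L3 α=1/2: [732/5, 649/4, 2977/20]
L4 α=2/7: [1192/7, 4005/28, 4393/28]
L5 α=3/7: [9997/49, 7008/49, 8992/49]
→ [204, 143, 184]

at x=0,y=1 over L1,L2,L3,L4,L5,L6:
L1 α=4/7: [872/7, 528/7, 244/7]
L2 α=1/3: [1891/21, 919/7, 964/21]
L3 α=5/7: [7982/147, 9888/49, 9593/147]
L4 α=1: [69, 148, 40]
L5 α=1/2: [295/2, 74, 55/2]
L6 α=1/3: [457/3, 386/3, 200/3]
rounded: [152, 129, 67]

(1,1) stack=L1,L2,L3,L4,L5,L6; from [0,0,0]:
L1 α=3/4: [3/2, 150, 309/2]
L2 α=0: [3/2, 150, 309/2]
L3 α=1/3: [92/3, 143, 451/3]
L4 α=7/8: [443/6, 1585/8, 2231/12]
L5 α=1/2: [593/12, 2833/16, 4595/24]
L6 α=1/2: [1025/24, 6737/32, 9443/48]
→ [43, 211, 197]

(0,2) stack=L1,L2,L3,L4,L5,L6; from [0,0,0]:
+L1 (α=2/3) → [182/3, 446/3, 144]
+L2 (α=5/7) → [562/3, 3427/21, 528/7]
+L3 (α=1/7) → [1133/7, 7946/49, 3679/49]
+L4 (α=1/4) → [1969/14, 36333/196, 8973/98]
+L5 (α=1/2) → [3635/28, 55149/392, 26809/196]
+L6 (α=3/7) → [8969/49, 125709/686, 38716/343]
→ [183, 183, 113]

query (0,2) [L1,L2,L3,L4,L5] — begin 0,0,0
after L1 α=2/3: [182/3, 446/3, 144]
after L2 α=5/7: [562/3, 3427/21, 528/7]
after L3 α=1/7: [1133/7, 7946/49, 3679/49]
after L4 α=1/4: [1969/14, 36333/196, 8973/98]
after L5 α=1/2: [3635/28, 55149/392, 26809/196]
= [130, 141, 137]

query (1,0) [L1,L2,L3,L4,L5] — begin 0,0,0
+L1 (α=5/8) → [75/2, 55/8, 75/8]
+L2 (α=1) → [66, 108, 140]
+L3 (α=1/8) → [707/8, 447/4, 531/4]
+L4 (α=1/3) → [297/4, 665/6, 931/6]
+L5 (α=1/5) → [399/5, 1759/15, 430/3]
→ [80, 117, 143]

query (0,1) [L1,L2,L3,L4,L5,L7] — begin 0,0,0
after L1 α=4/7: [872/7, 528/7, 244/7]
after L2 α=1/3: [1891/21, 919/7, 964/21]
after L3 α=5/7: [7982/147, 9888/49, 9593/147]
after L4 α=1: [69, 148, 40]
after L5 α=1/2: [295/2, 74, 55/2]
after L7 α=1/4: [1345/8, 56, 315/8]
→ [168, 56, 39]


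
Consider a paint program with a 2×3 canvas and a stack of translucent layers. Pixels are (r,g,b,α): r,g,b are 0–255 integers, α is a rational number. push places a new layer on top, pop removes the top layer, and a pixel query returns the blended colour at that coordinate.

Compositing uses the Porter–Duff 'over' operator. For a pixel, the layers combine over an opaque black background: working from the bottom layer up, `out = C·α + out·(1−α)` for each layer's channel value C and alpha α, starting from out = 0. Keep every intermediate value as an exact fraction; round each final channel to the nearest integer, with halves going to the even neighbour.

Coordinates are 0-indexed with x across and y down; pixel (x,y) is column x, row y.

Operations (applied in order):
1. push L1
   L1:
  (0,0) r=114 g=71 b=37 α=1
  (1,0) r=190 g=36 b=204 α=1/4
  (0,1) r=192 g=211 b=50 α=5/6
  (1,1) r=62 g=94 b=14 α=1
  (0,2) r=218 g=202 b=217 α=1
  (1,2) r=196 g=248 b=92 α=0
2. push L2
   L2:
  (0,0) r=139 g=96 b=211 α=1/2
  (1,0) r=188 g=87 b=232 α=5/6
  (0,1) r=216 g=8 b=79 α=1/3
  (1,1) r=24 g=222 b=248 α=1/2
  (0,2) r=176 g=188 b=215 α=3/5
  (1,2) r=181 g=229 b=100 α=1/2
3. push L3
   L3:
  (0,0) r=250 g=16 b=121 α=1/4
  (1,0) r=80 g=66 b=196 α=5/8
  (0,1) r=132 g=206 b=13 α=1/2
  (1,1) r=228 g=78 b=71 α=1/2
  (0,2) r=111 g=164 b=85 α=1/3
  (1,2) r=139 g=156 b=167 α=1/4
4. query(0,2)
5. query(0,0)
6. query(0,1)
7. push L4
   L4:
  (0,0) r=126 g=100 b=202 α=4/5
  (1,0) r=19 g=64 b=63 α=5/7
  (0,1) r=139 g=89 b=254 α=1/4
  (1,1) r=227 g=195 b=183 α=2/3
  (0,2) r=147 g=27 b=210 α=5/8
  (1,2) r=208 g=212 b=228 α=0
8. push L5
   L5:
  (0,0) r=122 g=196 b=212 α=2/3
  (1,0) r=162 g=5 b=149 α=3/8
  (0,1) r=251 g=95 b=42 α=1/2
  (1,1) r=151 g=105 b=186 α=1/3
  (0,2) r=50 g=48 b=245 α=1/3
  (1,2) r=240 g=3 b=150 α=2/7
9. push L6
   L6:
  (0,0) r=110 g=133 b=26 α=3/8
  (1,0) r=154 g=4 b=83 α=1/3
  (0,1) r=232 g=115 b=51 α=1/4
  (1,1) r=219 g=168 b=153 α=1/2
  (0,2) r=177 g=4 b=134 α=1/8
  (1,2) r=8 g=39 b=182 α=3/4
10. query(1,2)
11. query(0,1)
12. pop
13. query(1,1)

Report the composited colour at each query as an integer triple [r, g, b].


query (0,2) [L1,L2,L3] — begin 0,0,0
after L1 α=1: [218, 202, 217]
after L2 α=3/5: [964/5, 968/5, 1079/5]
after L3 α=1/3: [2483/15, 2756/15, 861/5]
→ [166, 184, 172]

query (0,0) [L1,L2,L3] — begin 0,0,0
L1 α=1: [114, 71, 37]
L2 α=1/2: [253/2, 167/2, 124]
L3 α=1/4: [1259/8, 533/8, 493/4]
rounded: [157, 67, 123]

query (0,1) [L1,L2,L3] — begin 0,0,0
after L1 α=5/6: [160, 1055/6, 125/3]
after L2 α=1/3: [536/3, 1079/9, 487/9]
after L3 α=1/2: [466/3, 2933/18, 302/9]
= [155, 163, 34]

query (1,2) [L1,L2,L3,L4,L5,L6] — begin 0,0,0
L1 α=0: [0, 0, 0]
L2 α=1/2: [181/2, 229/2, 50]
L3 α=1/4: [821/8, 999/8, 317/4]
L4 α=0: [821/8, 999/8, 317/4]
L5 α=2/7: [1135/8, 5043/56, 2785/28]
L6 α=3/4: [1327/32, 11595/224, 18073/112]
→ [41, 52, 161]

(0,1) stack=L1,L2,L3,L4,L5,L6; from [0,0,0]:
+L1 (α=5/6) → [160, 1055/6, 125/3]
+L2 (α=1/3) → [536/3, 1079/9, 487/9]
+L3 (α=1/2) → [466/3, 2933/18, 302/9]
+L4 (α=1/4) → [605/4, 3467/24, 266/3]
+L5 (α=1/2) → [1609/8, 5747/48, 196/3]
+L6 (α=1/4) → [6683/32, 7587/64, 247/4]
→ [209, 119, 62]

(1,1) stack=L1,L2,L3,L4,L5; from [0,0,0]:
L1 α=1: [62, 94, 14]
L2 α=1/2: [43, 158, 131]
L3 α=1/2: [271/2, 118, 101]
L4 α=2/3: [393/2, 508/3, 467/3]
L5 α=1/3: [544/3, 1331/9, 1492/9]
→ [181, 148, 166]


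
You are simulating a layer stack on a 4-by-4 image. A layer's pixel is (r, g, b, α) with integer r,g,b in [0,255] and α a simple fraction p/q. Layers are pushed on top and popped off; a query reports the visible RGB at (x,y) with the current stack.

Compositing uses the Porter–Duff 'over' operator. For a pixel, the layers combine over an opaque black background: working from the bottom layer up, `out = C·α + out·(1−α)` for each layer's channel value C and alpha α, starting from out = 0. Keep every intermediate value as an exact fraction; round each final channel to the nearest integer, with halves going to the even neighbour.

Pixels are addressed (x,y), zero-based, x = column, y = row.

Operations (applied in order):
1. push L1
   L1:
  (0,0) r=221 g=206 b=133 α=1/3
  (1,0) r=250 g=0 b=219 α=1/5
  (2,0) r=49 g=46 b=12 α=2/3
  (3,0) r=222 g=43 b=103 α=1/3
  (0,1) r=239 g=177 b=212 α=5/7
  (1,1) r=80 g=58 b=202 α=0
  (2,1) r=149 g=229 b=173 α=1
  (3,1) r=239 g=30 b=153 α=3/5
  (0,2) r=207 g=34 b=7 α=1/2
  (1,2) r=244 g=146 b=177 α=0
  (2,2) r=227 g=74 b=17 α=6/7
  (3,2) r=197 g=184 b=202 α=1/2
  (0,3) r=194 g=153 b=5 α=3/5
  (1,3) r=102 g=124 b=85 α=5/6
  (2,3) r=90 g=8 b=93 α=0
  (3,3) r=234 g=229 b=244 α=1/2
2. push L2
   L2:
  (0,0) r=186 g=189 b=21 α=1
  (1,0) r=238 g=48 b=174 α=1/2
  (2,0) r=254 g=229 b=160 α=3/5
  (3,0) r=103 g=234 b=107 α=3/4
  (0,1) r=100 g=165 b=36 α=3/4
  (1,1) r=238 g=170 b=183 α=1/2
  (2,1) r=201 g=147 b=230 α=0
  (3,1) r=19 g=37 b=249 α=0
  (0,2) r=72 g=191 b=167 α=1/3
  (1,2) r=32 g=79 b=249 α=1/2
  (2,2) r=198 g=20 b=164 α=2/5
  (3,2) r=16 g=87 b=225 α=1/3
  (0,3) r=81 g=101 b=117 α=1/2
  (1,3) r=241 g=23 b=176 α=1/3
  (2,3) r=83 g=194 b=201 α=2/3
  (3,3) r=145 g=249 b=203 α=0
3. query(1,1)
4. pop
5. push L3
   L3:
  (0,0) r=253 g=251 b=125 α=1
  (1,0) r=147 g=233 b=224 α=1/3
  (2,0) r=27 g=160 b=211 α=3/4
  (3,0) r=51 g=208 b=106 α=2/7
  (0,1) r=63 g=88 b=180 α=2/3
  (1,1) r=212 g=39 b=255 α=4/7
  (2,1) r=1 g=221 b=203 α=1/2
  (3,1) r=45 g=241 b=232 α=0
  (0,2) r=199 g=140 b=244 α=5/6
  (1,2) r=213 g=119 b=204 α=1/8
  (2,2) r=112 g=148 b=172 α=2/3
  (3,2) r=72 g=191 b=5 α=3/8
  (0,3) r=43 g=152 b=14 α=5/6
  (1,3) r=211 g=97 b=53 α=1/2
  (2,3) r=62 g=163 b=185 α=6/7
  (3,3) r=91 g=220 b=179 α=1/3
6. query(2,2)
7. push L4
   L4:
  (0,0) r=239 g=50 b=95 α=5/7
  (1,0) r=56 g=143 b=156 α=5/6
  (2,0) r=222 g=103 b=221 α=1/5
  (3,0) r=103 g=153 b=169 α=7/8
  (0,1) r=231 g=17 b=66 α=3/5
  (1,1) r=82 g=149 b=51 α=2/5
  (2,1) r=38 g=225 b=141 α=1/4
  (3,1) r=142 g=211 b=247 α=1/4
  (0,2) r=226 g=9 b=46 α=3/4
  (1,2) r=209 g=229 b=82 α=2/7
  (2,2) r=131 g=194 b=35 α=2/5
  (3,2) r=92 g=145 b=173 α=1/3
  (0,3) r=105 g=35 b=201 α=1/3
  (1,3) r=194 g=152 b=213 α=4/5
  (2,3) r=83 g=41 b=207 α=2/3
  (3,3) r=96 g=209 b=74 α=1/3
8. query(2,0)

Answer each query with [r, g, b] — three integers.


(1,1) stack=L1,L2; from [0,0,0]:
after L1 α=0: [0, 0, 0]
after L2 α=1/2: [119, 85, 183/2]
→ [119, 85, 92]

query (2,2) [L1,L3] — begin 0,0,0
+L1 (α=6/7) → [1362/7, 444/7, 102/7]
+L3 (α=2/3) → [2930/21, 2516/21, 2510/21]
= [140, 120, 120]

(2,0) stack=L1,L3,L4; from [0,0,0]:
after L1 α=2/3: [98/3, 92/3, 8]
after L3 α=3/4: [341/12, 383/3, 641/4]
after L4 α=1/5: [1007/15, 1841/15, 862/5]
→ [67, 123, 172]


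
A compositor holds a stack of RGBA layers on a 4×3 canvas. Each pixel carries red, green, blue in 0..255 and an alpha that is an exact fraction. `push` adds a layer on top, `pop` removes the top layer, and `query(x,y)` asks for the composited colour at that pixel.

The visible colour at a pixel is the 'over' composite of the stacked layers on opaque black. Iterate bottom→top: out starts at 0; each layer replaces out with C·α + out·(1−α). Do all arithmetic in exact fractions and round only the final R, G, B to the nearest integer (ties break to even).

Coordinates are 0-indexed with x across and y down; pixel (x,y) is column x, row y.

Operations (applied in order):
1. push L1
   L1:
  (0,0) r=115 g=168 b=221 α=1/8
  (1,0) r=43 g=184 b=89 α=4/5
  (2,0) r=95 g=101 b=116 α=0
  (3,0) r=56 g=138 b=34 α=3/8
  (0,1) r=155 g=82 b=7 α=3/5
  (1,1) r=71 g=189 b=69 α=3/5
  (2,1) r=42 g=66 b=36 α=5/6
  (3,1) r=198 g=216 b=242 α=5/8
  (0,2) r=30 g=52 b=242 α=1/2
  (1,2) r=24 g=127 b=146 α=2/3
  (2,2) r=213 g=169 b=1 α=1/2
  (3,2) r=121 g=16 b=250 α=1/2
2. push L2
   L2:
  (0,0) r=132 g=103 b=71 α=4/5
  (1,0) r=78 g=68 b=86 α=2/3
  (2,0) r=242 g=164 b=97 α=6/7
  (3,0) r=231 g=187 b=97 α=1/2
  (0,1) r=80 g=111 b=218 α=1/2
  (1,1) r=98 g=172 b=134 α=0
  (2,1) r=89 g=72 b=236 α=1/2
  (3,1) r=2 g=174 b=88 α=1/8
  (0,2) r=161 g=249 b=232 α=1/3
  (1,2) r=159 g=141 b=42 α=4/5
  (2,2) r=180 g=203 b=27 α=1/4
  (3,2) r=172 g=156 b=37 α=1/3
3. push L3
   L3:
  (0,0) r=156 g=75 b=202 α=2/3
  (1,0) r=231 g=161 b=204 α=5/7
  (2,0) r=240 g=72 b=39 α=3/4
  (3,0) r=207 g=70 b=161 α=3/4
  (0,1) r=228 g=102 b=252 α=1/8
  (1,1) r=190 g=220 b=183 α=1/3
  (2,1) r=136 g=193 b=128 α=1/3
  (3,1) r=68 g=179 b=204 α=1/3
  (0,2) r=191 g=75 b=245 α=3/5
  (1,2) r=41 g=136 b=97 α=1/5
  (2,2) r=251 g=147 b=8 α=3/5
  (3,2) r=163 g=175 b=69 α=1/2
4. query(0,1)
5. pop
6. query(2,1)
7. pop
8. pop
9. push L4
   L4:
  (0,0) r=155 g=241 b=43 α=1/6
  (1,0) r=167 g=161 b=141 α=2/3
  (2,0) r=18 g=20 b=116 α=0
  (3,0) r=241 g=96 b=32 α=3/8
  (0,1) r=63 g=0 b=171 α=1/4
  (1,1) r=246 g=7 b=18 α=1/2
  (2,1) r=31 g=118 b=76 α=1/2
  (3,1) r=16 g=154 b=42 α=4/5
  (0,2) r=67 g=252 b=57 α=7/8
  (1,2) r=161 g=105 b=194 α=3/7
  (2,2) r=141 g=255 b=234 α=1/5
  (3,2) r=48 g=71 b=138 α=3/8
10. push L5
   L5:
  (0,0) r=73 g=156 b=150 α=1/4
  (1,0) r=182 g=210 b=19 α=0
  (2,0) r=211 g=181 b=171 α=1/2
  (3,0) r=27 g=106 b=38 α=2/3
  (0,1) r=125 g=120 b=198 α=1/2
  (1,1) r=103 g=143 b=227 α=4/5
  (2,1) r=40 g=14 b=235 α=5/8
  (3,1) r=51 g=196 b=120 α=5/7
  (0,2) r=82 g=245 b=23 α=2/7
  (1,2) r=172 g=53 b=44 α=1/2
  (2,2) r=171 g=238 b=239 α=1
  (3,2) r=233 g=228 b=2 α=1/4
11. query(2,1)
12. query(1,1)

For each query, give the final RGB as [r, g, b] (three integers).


at x=0,y=1 over L1,L2,L3:
L1 α=3/5: [93, 246/5, 21/5]
L2 α=1/2: [173/2, 801/10, 1111/10]
L3 α=1/8: [1667/16, 6627/80, 10297/80]
rounded: [104, 83, 129]

at x=2,y=1 over L1,L2:
after L1 α=5/6: [35, 55, 30]
after L2 α=1/2: [62, 127/2, 133]
= [62, 64, 133]

query (2,1) [L4,L5] — begin 0,0,0
+L4 (α=1/2) → [31/2, 59, 38]
+L5 (α=5/8) → [493/16, 247/8, 1289/8]
→ [31, 31, 161]

at x=1,y=1 over L4,L5:
+L4 (α=1/2) → [123, 7/2, 9]
+L5 (α=4/5) → [107, 1151/10, 917/5]
= [107, 115, 183]
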